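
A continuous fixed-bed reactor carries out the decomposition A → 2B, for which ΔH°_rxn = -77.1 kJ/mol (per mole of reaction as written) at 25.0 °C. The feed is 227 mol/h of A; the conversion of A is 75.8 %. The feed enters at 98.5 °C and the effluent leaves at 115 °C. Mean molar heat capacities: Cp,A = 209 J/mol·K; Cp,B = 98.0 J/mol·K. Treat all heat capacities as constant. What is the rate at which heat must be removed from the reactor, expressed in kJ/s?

Extent of reaction ξ = 0.758 × 227 = 172.07 mol/h
Reaction term: ξ·ΔH°_rxn = 172.07 × -77.1 = -13266 kJ/h
Sensible, feed 98.5→25 °C: -3487.1 kJ/h
Outlet flows (mol/h): A 54.934, B 344.13
Sensible, products 25→115 °C: 4068.6 kJ/h
Q = ΔH = -12685 kJ/h = -3.5236 kW
Heat removed = 3.5236 kJ/s

Q_out = 3.52 kJ/s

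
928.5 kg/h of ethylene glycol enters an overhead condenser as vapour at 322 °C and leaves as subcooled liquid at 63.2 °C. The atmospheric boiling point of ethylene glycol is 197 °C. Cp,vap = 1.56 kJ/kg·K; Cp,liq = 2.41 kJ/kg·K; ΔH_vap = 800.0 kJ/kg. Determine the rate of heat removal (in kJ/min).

vapour 322→197 °C: -195 kJ/kg
condensation at 197 °C: -800 kJ/kg
liquid 197→63.2 °C: -322.46 kJ/kg
Δh = -195 + -800 + -322.46 = -1317.5 kJ/kg
Q = ṁ·Δh = 928.5 kg/h × -1317.5 kJ/kg = -1.2233e+06 kJ/h
|Q| = 339.79 kW = 20388 kJ/min

Q_c = 20400 kJ/min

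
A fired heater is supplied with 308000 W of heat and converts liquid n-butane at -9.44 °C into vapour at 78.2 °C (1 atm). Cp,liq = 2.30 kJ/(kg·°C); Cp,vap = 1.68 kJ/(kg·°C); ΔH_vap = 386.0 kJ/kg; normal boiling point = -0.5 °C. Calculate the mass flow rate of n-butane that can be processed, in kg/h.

Δh = 2.30×(-0.5−-9.44) + 386.0 + 1.68×(78.2−-0.5) = 538.78 kJ/kg
Q = 308000 W = 308 kJ/s = 1.1088e+06 kJ/h
ṁ = Q/Δh = 1.1088e+06 / 538.78 = 2058 kg/h

ṁ = 2060 kg/h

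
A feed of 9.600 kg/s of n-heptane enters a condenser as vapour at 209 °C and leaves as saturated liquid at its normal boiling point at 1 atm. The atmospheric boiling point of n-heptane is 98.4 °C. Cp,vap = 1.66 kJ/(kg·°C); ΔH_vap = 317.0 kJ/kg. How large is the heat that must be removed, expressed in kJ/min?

Q_c = 288000 kJ/min

vapour 209→98.4 °C: -183.6 kJ/kg
condensation at 98.4 °C: -317 kJ/kg
Δh = -183.6 + -317 = -500.6 kJ/kg
Q = ṁ·Δh = 9.600 kg/s × -500.6 kJ/kg = -4805.7 kJ/s
|Q| = 4805.7 kW = 288340 kJ/min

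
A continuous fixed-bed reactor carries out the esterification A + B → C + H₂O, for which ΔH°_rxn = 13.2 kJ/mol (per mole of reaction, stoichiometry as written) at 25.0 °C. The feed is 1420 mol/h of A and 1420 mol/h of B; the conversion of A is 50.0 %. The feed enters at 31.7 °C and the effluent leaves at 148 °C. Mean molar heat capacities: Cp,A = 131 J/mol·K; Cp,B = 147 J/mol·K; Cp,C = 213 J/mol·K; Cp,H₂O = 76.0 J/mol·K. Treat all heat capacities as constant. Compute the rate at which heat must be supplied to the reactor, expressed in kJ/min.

Extent of reaction ξ = 0.500 × 1420 = 710 mol/h
Reaction term: ξ·ΔH°_rxn = 710 × 13.2 = 9372 kJ/h
Sensible, feed 31.7→25 °C: -2644.9 kJ/h
Outlet flows (mol/h): A 710, B 710, C 710, H₂O 710
Sensible, products 25→148 °C: 49516 kJ/h
Q = ΔH = 56243 kJ/h = 15.623 kW
Heat supplied = 937.39 kJ/min

Q_in = 937 kJ/min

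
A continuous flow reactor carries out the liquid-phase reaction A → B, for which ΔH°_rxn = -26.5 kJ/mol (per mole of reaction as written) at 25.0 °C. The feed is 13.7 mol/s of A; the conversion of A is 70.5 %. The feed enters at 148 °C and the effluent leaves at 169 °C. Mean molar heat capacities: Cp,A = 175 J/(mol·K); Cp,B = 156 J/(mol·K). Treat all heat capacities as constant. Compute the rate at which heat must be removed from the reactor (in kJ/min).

Extent of reaction ξ = 0.705 × 13.7 = 9.6585 mol/s
Reaction term: ξ·ΔH°_rxn = 9.6585 × -26.5 = -255.95 kJ/s
Sensible, feed 148→25 °C: -294.89 kJ/s
Outlet flows (mol/s): A 4.0415, B 9.6585
Sensible, products 25→169 °C: 318.81 kJ/s
Q = ΔH = -232.03 kJ/s = -232.03 kW
Heat removed = 13922 kJ/min

Q_out = 13900 kJ/min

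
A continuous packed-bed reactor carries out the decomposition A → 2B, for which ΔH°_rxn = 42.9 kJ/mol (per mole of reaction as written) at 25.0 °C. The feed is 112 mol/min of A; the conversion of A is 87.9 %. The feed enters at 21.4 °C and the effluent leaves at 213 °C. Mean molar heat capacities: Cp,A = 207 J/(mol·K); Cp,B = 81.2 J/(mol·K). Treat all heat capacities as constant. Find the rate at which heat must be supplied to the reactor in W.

Q_in = 131000 W

Extent of reaction ξ = 0.879 × 112 = 98.448 mol/min
Reaction term: ξ·ΔH°_rxn = 98.448 × 42.9 = 4223.4 kJ/min
Sensible, feed 21.4→25 °C: 83.462 kJ/min
Outlet flows (mol/min): A 13.552, B 196.9
Sensible, products 25→213 °C: 3533.1 kJ/min
Q = ΔH = 7840 kJ/min = 130.67 kW
Heat supplied = 130670 W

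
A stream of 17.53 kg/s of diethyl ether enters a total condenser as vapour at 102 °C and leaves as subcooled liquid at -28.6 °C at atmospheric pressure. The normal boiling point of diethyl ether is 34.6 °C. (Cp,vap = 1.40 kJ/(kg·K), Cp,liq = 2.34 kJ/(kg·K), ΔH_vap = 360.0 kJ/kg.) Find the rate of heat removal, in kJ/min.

vapour 102→34.6 °C: -94.36 kJ/kg
condensation at 34.6 °C: -360 kJ/kg
liquid 34.6→-28.6 °C: -147.89 kJ/kg
Δh = -94.36 + -360 + -147.89 = -602.25 kJ/kg
Q = ṁ·Δh = 17.53 kg/s × -602.25 kJ/kg = -10557 kJ/s
|Q| = 10557 kW = 633440 kJ/min

Q_c = 633000 kJ/min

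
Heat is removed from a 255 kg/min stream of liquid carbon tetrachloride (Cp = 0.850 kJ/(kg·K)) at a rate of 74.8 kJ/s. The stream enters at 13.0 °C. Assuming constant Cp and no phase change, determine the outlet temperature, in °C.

Q = 74.8 kJ/s = 4488 kJ/min
ΔT = Q/(ṁ·Cp) = 4488/(255×0.850) = 20.706 K
T_out = 13.0 − 20.706 = -7.7059 °C

T_out = -7.71 °C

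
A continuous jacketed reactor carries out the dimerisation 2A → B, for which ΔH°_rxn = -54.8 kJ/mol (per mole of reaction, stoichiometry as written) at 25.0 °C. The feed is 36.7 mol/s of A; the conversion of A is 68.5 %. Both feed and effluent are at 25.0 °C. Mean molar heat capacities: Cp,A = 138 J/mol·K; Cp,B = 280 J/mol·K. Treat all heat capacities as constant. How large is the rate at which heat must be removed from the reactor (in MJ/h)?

Q_out = 2480 MJ/h

Extent of reaction ξ = 0.685 × 36.7 / 2 = 12.57 mol/s
Reaction term: ξ·ΔH°_rxn = 12.57 × -54.8 = -688.82 kJ/s
Q = ΔH = -688.82 kJ/s = -688.82 kW
Heat removed = 2479.8 MJ/h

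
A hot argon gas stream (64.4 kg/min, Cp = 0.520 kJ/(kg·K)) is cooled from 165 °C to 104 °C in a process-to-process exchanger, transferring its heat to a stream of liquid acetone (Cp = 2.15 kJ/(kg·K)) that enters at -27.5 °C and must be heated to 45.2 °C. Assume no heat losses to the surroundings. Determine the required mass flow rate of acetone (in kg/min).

ṁ_c = 13.1 kg/min

Heat released by hot stream: Q = 64.4 × 0.520 × (165 − 104) = 2042.8 kJ/min
Energy balance on cold side (adiabatic exchanger): Q = ṁ_c·Cp_c·(T_c,out − T_c,in)
ṁ_c = 2042.8 / [2.15 × (45.2 − -27.5)] = 13.069 kg/min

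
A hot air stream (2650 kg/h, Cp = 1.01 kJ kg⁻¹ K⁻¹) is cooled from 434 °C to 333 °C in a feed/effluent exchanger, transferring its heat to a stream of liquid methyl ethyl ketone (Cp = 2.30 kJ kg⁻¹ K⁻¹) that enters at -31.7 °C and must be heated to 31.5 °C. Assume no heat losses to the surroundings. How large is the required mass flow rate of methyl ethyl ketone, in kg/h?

Heat released by hot stream: Q = 2650 × 1.01 × (434 − 333) = 270330 kJ/h
Energy balance on cold side (adiabatic exchanger): Q = ṁ_c·Cp_c·(T_c,out − T_c,in)
ṁ_c = 270330 / [2.30 × (31.5 − -31.7)] = 1859.7 kg/h

ṁ_c = 1860 kg/h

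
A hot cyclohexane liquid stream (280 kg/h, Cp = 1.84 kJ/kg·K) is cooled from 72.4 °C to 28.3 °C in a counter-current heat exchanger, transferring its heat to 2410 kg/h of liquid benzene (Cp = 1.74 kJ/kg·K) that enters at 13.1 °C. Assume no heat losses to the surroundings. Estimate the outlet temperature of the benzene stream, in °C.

T_c,out = 18.5 °C

Heat released by hot stream: Q = 280 × 1.84 × (72.4 − 28.3) = 22720 kJ/h
Energy balance on cold side (adiabatic exchanger): Q = ṁ_c·Cp_c·(T_c,out − T_c,in)
T_c,out = 13.1 + 22720/(2410 × 1.74) = 18.518 °C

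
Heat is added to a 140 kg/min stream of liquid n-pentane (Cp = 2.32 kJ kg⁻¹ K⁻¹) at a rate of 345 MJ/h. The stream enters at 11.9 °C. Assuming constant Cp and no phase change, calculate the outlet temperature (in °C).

T_out = 29.6 °C

Q = 345 MJ/h = 5750 kJ/min
ΔT = Q/(ṁ·Cp) = 5750/(140×2.32) = 17.703 K
T_out = 11.9 + 17.703 = 29.603 °C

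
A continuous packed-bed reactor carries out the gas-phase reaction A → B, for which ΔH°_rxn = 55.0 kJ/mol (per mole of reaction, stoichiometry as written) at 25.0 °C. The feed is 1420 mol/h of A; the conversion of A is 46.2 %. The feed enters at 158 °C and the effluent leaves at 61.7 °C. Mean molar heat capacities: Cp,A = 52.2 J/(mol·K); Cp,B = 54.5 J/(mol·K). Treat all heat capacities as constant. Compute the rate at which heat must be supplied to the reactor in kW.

Extent of reaction ξ = 0.462 × 1420 = 656.04 mol/h
Reaction term: ξ·ΔH°_rxn = 656.04 × 55.0 = 36082 kJ/h
Sensible, feed 158→25 °C: -9858.5 kJ/h
Outlet flows (mol/h): A 763.96, B 656.04
Sensible, products 25→61.7 °C: 2775.7 kJ/h
Q = ΔH = 28999 kJ/h = 8.0554 kW
Heat supplied = 8.0554 kW

Q_in = 8.06 kW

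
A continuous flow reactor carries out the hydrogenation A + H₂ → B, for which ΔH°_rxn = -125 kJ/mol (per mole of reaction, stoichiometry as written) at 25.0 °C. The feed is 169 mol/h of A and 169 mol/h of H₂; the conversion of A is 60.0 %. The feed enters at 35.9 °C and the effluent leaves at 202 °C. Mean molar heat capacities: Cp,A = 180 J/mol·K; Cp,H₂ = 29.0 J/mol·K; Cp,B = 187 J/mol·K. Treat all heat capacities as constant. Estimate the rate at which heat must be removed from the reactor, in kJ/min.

Q_out = 120 kJ/min

Extent of reaction ξ = 0.600 × 169 = 101.4 mol/h
Reaction term: ξ·ΔH°_rxn = 101.4 × -125 = -12675 kJ/h
Sensible, feed 35.9→25 °C: -385 kJ/h
Outlet flows (mol/h): A 67.6, H₂ 67.6, B 101.4
Sensible, products 25→202 °C: 5857 kJ/h
Q = ΔH = -7203 kJ/h = -2.0008 kW
Heat removed = 120.05 kJ/min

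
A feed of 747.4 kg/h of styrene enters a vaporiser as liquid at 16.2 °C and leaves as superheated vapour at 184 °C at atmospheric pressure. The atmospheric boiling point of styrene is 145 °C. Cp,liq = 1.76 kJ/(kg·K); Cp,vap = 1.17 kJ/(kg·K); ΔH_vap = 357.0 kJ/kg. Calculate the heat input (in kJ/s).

Q = 131 kJ/s

liquid 16.2→145 °C: 226.69 kJ/kg
vaporisation at 145 °C: 357 kJ/kg
vapour 145→184 °C: 45.63 kJ/kg
Δh = 226.69 + 357 + 45.63 = 629.32 kJ/kg
Q = ṁ·Δh = 747.4 kg/h × 629.32 kJ/kg = 470350 kJ/h
|Q| = 130.65 kW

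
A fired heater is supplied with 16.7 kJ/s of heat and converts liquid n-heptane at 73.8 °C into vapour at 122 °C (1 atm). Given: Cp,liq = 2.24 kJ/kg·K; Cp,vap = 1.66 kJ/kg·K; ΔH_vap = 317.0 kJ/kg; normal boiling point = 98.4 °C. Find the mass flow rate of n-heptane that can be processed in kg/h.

Δh = 2.24×(98.4−73.8) + 317.0 + 1.66×(122−98.4) = 411.28 kJ/kg
Q = 16.7 kJ/s = 16.7 kJ/s = 60120 kJ/h
ṁ = Q/Δh = 60120 / 411.28 = 146.18 kg/h

ṁ = 146 kg/h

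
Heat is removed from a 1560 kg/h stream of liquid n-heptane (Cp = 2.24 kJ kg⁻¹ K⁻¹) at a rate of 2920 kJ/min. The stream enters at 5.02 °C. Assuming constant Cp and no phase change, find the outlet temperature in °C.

T_out = -45.1 °C

Q = 2920 kJ/min = 175200 kJ/h
ΔT = Q/(ṁ·Cp) = 175200/(1560×2.24) = 50.137 K
T_out = 5.02 − 50.137 = -45.117 °C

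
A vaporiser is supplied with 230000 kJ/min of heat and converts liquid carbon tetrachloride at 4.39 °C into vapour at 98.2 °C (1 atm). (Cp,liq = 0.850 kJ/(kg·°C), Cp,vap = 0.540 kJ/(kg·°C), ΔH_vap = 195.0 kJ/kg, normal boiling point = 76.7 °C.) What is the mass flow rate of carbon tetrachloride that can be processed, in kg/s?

ṁ = 14.3 kg/s

Δh = 0.850×(76.7−4.39) + 195.0 + 0.540×(98.2−76.7) = 268.07 kJ/kg
Q = 230000 kJ/min = 3833.3 kJ/s = 3833.3 kJ/s
ṁ = Q/Δh = 3833.3 / 268.07 = 14.3 kg/s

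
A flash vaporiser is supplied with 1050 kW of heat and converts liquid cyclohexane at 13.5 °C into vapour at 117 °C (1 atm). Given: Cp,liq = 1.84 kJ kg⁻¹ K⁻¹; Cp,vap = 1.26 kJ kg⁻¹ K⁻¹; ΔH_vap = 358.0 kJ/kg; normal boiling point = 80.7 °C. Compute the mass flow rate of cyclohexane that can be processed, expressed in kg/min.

ṁ = 119 kg/min

Δh = 1.84×(80.7−13.5) + 358.0 + 1.26×(117−80.7) = 527.39 kJ/kg
Q = 1050 kW = 1050 kJ/s = 63000 kJ/min
ṁ = Q/Δh = 63000 / 527.39 = 119.46 kg/min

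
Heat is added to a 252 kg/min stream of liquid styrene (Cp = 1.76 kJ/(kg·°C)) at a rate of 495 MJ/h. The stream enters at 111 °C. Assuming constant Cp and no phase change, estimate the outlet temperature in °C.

T_out = 130 °C

Q = 495 MJ/h = 8250 kJ/min
ΔT = Q/(ṁ·Cp) = 8250/(252×1.76) = 18.601 K
T_out = 111 + 18.601 = 129.6 °C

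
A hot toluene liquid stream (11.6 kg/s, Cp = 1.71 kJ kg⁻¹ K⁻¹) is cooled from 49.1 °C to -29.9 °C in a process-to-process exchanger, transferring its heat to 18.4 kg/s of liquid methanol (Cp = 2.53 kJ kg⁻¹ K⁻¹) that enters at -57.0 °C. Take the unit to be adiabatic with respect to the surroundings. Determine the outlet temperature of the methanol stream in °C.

T_c,out = -23.3 °C

Heat released by hot stream: Q = 11.6 × 1.71 × (49.1 − -29.9) = 1567 kJ/s
Energy balance on cold side (adiabatic exchanger): Q = ṁ_c·Cp_c·(T_c,out − T_c,in)
T_c,out = -57.0 + 1567/(18.4 × 2.53) = -23.338 °C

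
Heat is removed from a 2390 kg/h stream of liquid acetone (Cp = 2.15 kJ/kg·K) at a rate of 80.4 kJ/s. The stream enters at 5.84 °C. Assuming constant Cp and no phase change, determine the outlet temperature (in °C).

Q = 80.4 kJ/s = 289440 kJ/h
ΔT = Q/(ṁ·Cp) = 289440/(2390×2.15) = 56.328 K
T_out = 5.84 − 56.328 = -50.488 °C

T_out = -50.5 °C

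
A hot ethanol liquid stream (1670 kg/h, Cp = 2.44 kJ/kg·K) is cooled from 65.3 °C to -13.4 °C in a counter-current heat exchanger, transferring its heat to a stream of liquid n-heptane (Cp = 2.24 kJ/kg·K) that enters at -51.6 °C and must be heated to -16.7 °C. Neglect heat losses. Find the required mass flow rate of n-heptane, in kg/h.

Heat released by hot stream: Q = 1670 × 2.44 × (65.3 − -13.4) = 320690 kJ/h
Energy balance on cold side (adiabatic exchanger): Q = ṁ_c·Cp_c·(T_c,out − T_c,in)
ṁ_c = 320690 / [2.24 × (-16.7 − -51.6)] = 4102.1 kg/h

ṁ_c = 4100 kg/h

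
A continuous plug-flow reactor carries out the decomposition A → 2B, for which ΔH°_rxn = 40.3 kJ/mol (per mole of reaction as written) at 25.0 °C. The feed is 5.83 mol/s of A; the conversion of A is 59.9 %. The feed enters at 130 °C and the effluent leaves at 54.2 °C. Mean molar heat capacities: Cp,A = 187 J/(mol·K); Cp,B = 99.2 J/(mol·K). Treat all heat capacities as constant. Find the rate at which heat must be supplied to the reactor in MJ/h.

Q_in = 213 MJ/h

Extent of reaction ξ = 0.599 × 5.83 = 3.4922 mol/s
Reaction term: ξ·ΔH°_rxn = 3.4922 × 40.3 = 140.73 kJ/s
Sensible, feed 130→25 °C: -114.47 kJ/s
Outlet flows (mol/s): A 2.3378, B 6.9843
Sensible, products 25→54.2 °C: 32.997 kJ/s
Q = ΔH = 59.259 kJ/s = 59.259 kW
Heat supplied = 213.33 MJ/h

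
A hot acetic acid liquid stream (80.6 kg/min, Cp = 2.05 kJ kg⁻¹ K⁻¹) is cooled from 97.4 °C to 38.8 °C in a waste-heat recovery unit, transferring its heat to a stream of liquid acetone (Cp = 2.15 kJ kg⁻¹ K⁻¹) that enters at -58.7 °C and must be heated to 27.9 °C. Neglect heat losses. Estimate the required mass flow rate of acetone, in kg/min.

Heat released by hot stream: Q = 80.6 × 2.05 × (97.4 − 38.8) = 9682.5 kJ/min
Energy balance on cold side (adiabatic exchanger): Q = ṁ_c·Cp_c·(T_c,out − T_c,in)
ṁ_c = 9682.5 / [2.15 × (27.9 − -58.7)] = 52.003 kg/min

ṁ_c = 52.0 kg/min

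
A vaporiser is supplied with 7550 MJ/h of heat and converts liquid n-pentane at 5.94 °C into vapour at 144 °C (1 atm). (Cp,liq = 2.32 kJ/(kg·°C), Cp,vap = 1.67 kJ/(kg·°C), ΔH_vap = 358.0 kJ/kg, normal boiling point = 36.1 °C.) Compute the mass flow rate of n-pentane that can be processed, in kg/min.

ṁ = 207 kg/min

Δh = 2.32×(36.1−5.94) + 358.0 + 1.67×(144−36.1) = 608.16 kJ/kg
Q = 7550 MJ/h = 2097.2 kJ/s = 125830 kJ/min
ṁ = Q/Δh = 125830 / 608.16 = 206.91 kg/min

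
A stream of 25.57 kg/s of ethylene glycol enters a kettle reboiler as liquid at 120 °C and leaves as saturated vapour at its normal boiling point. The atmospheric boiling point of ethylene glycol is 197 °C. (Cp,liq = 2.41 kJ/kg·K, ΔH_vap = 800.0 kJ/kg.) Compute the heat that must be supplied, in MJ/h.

Q = 90700 MJ/h

liquid 120→197 °C: 185.57 kJ/kg
vaporisation at 197 °C: 800 kJ/kg
Δh = 185.57 + 800 = 985.57 kJ/kg
Q = ṁ·Δh = 25.57 kg/s × 985.57 kJ/kg = 25201 kJ/s
|Q| = 25201 kW = 90724 MJ/h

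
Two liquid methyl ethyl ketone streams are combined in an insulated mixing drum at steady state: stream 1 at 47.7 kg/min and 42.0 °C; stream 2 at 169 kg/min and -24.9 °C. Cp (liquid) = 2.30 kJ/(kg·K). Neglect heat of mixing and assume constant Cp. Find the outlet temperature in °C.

Adiabatic, steady state ⇒ Σ ṁᵢCp,ᵢ(T_out − Tᵢ) = 0
Σ ṁᵢCp,ᵢTᵢ = 47.7×2.30×42.0 + 169×2.30×-24.9 = -5070.8
Σ ṁᵢCp,ᵢ = 47.7×2.30 + 169×2.30 = 498.41
T_out = -5070.8 / 498.41 = -10.174 °C

T_out = -10.2 °C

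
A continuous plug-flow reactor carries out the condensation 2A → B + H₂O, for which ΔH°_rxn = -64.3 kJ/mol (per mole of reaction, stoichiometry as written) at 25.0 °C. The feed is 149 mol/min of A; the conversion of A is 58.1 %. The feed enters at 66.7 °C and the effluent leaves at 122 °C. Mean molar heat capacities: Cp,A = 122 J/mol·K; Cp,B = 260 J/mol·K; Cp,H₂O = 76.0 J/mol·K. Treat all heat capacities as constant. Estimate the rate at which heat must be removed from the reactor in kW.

Q_out = 23.2 kW

Extent of reaction ξ = 0.581 × 149 / 2 = 43.284 mol/min
Reaction term: ξ·ΔH°_rxn = 43.284 × -64.3 = -2783.2 kJ/min
Sensible, feed 66.7→25 °C: -758.02 kJ/min
Outlet flows (mol/min): A 62.431, B 43.284, H₂O 43.284
Sensible, products 25→122 °C: 2149.5 kJ/min
Q = ΔH = -1391.7 kJ/min = -23.195 kW
Heat removed = 23.195 kW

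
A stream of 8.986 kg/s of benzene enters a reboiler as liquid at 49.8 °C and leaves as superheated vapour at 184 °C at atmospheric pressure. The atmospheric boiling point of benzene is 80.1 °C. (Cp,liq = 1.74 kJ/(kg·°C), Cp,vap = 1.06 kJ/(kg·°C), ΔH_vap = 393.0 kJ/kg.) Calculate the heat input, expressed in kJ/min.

Q = 300000 kJ/min

liquid 49.8→80.1 °C: 52.722 kJ/kg
vaporisation at 80.1 °C: 393 kJ/kg
vapour 80.1→184 °C: 110.13 kJ/kg
Δh = 52.722 + 393 + 110.13 = 555.86 kJ/kg
Q = ṁ·Δh = 8.986 kg/s × 555.86 kJ/kg = 4994.9 kJ/s
|Q| = 4994.9 kW = 299700 kJ/min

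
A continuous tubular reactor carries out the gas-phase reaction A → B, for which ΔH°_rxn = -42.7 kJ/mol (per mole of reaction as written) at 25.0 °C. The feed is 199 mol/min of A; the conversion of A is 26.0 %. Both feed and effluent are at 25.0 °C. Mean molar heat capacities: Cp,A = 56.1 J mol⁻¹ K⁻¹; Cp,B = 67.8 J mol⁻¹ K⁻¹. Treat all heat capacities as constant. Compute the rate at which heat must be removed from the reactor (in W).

Q_out = 36800 W

Extent of reaction ξ = 0.260 × 199 = 51.74 mol/min
Reaction term: ξ·ΔH°_rxn = 51.74 × -42.7 = -2209.3 kJ/min
Q = ΔH = -2209.3 kJ/min = -36.822 kW
Heat removed = 36822 W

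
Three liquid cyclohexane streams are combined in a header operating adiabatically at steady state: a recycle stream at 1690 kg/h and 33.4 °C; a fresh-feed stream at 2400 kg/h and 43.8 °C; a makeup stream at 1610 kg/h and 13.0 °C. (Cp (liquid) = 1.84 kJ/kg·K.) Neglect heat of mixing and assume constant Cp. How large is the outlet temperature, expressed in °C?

No heat crosses the boundary, so H_out = H_in.
Σ ṁᵢCp,ᵢTᵢ = 1690×1.84×33.4 + 2400×1.84×43.8 + 1610×1.84×13.0 = 335790
Σ ṁᵢCp,ᵢ = 1690×1.84 + 2400×1.84 + 1610×1.84 = 10488
T_out = 335790 / 10488 = 32.017 °C

T_out = 32.0 °C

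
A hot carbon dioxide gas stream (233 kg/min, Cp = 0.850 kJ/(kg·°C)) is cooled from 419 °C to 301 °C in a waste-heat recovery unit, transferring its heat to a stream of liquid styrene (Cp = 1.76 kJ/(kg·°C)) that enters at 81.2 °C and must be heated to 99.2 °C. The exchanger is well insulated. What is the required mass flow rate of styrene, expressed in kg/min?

Heat released by hot stream: Q = 233 × 0.850 × (419 − 301) = 23370 kJ/min
Energy balance on cold side (adiabatic exchanger): Q = ṁ_c·Cp_c·(T_c,out − T_c,in)
ṁ_c = 23370 / [1.76 × (99.2 − 81.2)] = 737.69 kg/min

ṁ_c = 738 kg/min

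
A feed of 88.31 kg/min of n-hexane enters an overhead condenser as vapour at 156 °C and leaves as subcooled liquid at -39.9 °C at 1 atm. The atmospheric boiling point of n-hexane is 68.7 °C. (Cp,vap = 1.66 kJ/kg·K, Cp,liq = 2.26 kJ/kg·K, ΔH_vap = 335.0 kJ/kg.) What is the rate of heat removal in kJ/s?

vapour 156→68.7 °C: -144.92 kJ/kg
condensation at 68.7 °C: -335 kJ/kg
liquid 68.7→-39.9 °C: -245.44 kJ/kg
Δh = -144.92 + -335 + -245.44 = -725.35 kJ/kg
Q = ṁ·Δh = 88.31 kg/min × -725.35 kJ/kg = -64056 kJ/min
|Q| = 1067.6 kW

Q_c = 1070 kJ/s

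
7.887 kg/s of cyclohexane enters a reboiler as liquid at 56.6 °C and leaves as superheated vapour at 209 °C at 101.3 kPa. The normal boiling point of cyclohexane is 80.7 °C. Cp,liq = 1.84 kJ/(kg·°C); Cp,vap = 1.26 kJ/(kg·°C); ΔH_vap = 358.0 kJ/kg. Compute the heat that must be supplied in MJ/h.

liquid 56.6→80.7 °C: 44.344 kJ/kg
vaporisation at 80.7 °C: 358 kJ/kg
vapour 80.7→209 °C: 161.66 kJ/kg
Δh = 44.344 + 358 + 161.66 = 564 kJ/kg
Q = ṁ·Δh = 7.887 kg/s × 564 kJ/kg = 4448.3 kJ/s
|Q| = 4448.3 kW = 16014 MJ/h

Q = 16000 MJ/h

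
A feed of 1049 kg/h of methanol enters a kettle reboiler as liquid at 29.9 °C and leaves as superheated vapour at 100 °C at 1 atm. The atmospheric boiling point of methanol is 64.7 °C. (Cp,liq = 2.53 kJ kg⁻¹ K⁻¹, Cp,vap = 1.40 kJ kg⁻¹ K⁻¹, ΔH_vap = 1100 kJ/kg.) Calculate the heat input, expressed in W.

liquid 29.9→64.7 °C: 88.044 kJ/kg
vaporisation at 64.7 °C: 1100 kJ/kg
vapour 64.7→100 °C: 49.42 kJ/kg
Δh = 88.044 + 1100 + 49.42 = 1237.5 kJ/kg
Q = ṁ·Δh = 1049 kg/h × 1237.5 kJ/kg = 1.2981e+06 kJ/h
|Q| = 360.58 kW = 360580 W

Q = 361000 W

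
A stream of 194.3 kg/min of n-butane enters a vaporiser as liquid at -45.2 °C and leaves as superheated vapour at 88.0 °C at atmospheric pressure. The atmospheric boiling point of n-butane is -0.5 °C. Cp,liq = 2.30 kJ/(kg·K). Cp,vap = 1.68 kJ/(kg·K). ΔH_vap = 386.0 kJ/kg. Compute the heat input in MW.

liquid -45.2→-0.5 °C: 102.81 kJ/kg
vaporisation at -0.5 °C: 386 kJ/kg
vapour -0.5→88.0 °C: 148.68 kJ/kg
Δh = 102.81 + 386 + 148.68 = 637.49 kJ/kg
Q = ṁ·Δh = 194.3 kg/min × 637.49 kJ/kg = 123860 kJ/min
|Q| = 2064.4 kW = 2.0644 MW

Q = 2.06 MW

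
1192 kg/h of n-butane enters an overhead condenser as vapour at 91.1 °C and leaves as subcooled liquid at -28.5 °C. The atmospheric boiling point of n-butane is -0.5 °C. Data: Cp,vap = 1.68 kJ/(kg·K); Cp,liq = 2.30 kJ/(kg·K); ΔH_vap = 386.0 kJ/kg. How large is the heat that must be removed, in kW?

vapour 91.1→-0.5 °C: -153.89 kJ/kg
condensation at -0.5 °C: -386 kJ/kg
liquid -0.5→-28.5 °C: -64.4 kJ/kg
Δh = -153.89 + -386 + -64.4 = -604.29 kJ/kg
Q = ṁ·Δh = 1192 kg/h × -604.29 kJ/kg = -720310 kJ/h
|Q| = 200.09 kW

Q_c = 200 kW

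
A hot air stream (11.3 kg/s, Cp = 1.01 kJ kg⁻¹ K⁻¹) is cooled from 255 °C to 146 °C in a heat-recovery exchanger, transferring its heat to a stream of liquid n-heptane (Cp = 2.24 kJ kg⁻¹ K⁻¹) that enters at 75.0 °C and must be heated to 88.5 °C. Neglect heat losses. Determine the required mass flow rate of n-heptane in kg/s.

ṁ_c = 41.1 kg/s

Heat released by hot stream: Q = 11.3 × 1.01 × (255 − 146) = 1244 kJ/s
Energy balance on cold side (adiabatic exchanger): Q = ṁ_c·Cp_c·(T_c,out − T_c,in)
ṁ_c = 1244 / [2.24 × (88.5 − 75.0)] = 41.138 kg/s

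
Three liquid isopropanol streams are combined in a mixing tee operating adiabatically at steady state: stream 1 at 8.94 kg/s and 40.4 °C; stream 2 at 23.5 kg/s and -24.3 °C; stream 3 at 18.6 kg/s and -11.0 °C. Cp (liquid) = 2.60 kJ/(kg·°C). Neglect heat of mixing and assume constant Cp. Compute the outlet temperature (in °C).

Adiabatic, steady state ⇒ Σ ṁᵢCp,ᵢ(T_out − Tᵢ) = 0
Σ ṁᵢCp,ᵢTᵢ = 8.94×2.60×40.4 + 23.5×2.60×-24.3 + 18.6×2.60×-11.0 = -1077.6
Σ ṁᵢCp,ᵢ = 8.94×2.60 + 23.5×2.60 + 18.6×2.60 = 132.7
T_out = -1077.6 / 132.7 = -8.1206 °C

T_out = -8.12 °C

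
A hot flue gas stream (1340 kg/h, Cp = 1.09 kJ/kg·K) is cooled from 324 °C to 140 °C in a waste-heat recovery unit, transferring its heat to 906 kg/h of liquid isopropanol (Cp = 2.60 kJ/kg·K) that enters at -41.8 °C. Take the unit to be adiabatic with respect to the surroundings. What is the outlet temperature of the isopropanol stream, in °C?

T_c,out = 72.3 °C

Heat released by hot stream: Q = 1340 × 1.09 × (324 − 140) = 268750 kJ/h
Energy balance on cold side (adiabatic exchanger): Q = ṁ_c·Cp_c·(T_c,out − T_c,in)
T_c,out = -41.8 + 268750/(906 × 2.60) = 72.29 °C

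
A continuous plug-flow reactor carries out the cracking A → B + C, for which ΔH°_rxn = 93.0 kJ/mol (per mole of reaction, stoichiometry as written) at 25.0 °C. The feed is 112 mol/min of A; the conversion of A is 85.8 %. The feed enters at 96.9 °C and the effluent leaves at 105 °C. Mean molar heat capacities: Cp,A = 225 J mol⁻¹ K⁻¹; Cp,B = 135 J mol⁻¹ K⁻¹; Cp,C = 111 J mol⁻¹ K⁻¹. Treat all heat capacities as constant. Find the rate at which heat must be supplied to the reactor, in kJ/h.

Extent of reaction ξ = 0.858 × 112 = 96.096 mol/min
Reaction term: ξ·ΔH°_rxn = 96.096 × 93.0 = 8936.9 kJ/min
Sensible, feed 96.9→25 °C: -1811.9 kJ/min
Outlet flows (mol/min): A 15.904, B 96.096, C 96.096
Sensible, products 25→105 °C: 2177.4 kJ/min
Q = ΔH = 9302.5 kJ/min = 155.04 kW
Heat supplied = 558150 kJ/h

Q_in = 558000 kJ/h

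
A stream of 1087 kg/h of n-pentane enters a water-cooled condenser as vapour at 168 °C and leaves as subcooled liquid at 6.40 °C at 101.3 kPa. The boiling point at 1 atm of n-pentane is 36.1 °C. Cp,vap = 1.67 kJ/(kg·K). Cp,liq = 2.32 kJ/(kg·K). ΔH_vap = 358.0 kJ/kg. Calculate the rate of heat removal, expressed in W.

vapour 168→36.1 °C: -220.27 kJ/kg
condensation at 36.1 °C: -358 kJ/kg
liquid 36.1→6.40 °C: -68.904 kJ/kg
Δh = -220.27 + -358 + -68.904 = -647.18 kJ/kg
Q = ṁ·Δh = 1087 kg/h × -647.18 kJ/kg = -703480 kJ/h
|Q| = 195.41 kW = 195410 W

Q_c = 195000 W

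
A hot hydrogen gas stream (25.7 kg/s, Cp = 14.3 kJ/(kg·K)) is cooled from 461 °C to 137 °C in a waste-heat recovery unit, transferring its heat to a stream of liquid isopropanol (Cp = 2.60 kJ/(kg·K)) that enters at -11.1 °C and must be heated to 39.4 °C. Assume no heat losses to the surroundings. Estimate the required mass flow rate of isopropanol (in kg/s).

Heat released by hot stream: Q = 25.7 × 14.3 × (461 − 137) = 119070 kJ/s
Energy balance on cold side (adiabatic exchanger): Q = ṁ_c·Cp_c·(T_c,out − T_c,in)
ṁ_c = 119070 / [2.60 × (39.4 − -11.1)] = 906.88 kg/s

ṁ_c = 907 kg/s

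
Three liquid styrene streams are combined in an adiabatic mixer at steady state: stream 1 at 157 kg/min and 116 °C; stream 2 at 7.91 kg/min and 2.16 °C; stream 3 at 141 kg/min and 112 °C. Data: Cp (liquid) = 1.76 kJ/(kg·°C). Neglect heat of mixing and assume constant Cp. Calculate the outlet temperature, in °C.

Energy balance with Q = 0: Σ ṁᵢCp,ᵢ(T_out − Tᵢ) = 0
Σ ṁᵢCp,ᵢTᵢ = 157×1.76×116 + 7.91×1.76×2.16 + 141×1.76×112 = 59877
Σ ṁᵢCp,ᵢ = 157×1.76 + 7.91×1.76 + 141×1.76 = 538.4
T_out = 59877 / 538.4 = 111.21 °C

T_out = 111 °C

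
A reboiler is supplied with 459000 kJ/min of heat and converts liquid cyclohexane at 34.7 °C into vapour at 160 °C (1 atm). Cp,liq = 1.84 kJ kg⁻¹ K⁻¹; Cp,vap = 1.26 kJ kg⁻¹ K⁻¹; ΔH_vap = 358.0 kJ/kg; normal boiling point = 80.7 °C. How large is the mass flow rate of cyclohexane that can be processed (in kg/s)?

ṁ = 14.1 kg/s

Δh = 1.84×(80.7−34.7) + 358.0 + 1.26×(160−80.7) = 542.56 kJ/kg
Q = 459000 kJ/min = 7650 kJ/s = 7650 kJ/s
ṁ = Q/Δh = 7650 / 542.56 = 14.1 kg/s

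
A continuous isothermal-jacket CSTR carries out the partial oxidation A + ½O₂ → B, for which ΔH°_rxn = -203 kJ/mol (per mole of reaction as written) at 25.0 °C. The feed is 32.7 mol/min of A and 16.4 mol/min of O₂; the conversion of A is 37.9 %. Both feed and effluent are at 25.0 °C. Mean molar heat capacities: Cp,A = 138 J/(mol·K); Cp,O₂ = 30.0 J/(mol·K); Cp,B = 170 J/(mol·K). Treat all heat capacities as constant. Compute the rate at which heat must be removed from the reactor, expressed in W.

Extent of reaction ξ = 0.379 × 32.7 = 12.393 mol/min
Reaction term: ξ·ΔH°_rxn = 12.393 × -203 = -2515.8 kJ/min
Q = ΔH = -2515.8 kJ/min = -41.931 kW
Heat removed = 41931 W

Q_out = 41900 W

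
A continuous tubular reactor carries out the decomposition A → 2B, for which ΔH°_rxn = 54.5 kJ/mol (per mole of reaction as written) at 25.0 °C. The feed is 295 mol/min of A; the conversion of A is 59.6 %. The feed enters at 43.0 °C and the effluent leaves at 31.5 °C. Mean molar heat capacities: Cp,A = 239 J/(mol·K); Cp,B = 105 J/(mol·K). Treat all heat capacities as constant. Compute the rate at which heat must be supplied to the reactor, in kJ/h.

Extent of reaction ξ = 0.596 × 295 = 175.82 mol/min
Reaction term: ξ·ΔH°_rxn = 175.82 × 54.5 = 9582.2 kJ/min
Sensible, feed 43.0→25 °C: -1269.1 kJ/min
Outlet flows (mol/min): A 119.18, B 351.64
Sensible, products 25→31.5 °C: 425.14 kJ/min
Q = ΔH = 8738.2 kJ/min = 145.64 kW
Heat supplied = 524290 kJ/h

Q_in = 524000 kJ/h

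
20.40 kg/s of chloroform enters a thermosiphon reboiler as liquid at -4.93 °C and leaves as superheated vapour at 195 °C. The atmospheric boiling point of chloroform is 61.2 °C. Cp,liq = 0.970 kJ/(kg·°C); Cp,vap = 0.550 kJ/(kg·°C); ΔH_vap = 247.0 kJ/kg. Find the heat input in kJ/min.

Q = 471000 kJ/min

liquid -4.93→61.2 °C: 64.146 kJ/kg
vaporisation at 61.2 °C: 247 kJ/kg
vapour 61.2→195 °C: 73.59 kJ/kg
Δh = 64.146 + 247 + 73.59 = 384.74 kJ/kg
Q = ṁ·Δh = 20.40 kg/s × 384.74 kJ/kg = 7848.6 kJ/s
|Q| = 7848.6 kW = 470920 kJ/min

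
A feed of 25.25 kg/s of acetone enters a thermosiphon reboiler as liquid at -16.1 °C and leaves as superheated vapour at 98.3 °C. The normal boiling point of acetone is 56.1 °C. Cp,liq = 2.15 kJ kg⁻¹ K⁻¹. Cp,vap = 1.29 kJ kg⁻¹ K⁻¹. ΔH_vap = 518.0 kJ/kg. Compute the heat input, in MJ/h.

liquid -16.1→56.1 °C: 155.23 kJ/kg
vaporisation at 56.1 °C: 518 kJ/kg
vapour 56.1→98.3 °C: 54.438 kJ/kg
Δh = 155.23 + 518 + 54.438 = 727.67 kJ/kg
Q = ṁ·Δh = 25.25 kg/s × 727.67 kJ/kg = 18374 kJ/s
|Q| = 18374 kW = 66145 MJ/h

Q = 66100 MJ/h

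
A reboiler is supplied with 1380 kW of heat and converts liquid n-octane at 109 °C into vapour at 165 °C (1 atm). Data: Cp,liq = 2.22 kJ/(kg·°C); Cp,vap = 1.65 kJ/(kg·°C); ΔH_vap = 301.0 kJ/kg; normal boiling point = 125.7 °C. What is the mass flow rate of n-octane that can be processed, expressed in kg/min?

ṁ = 206 kg/min

Δh = 2.22×(125.7−109) + 301.0 + 1.65×(165−125.7) = 402.92 kJ/kg
Q = 1380 kW = 1380 kJ/s = 82800 kJ/min
ṁ = Q/Δh = 82800 / 402.92 = 205.5 kg/min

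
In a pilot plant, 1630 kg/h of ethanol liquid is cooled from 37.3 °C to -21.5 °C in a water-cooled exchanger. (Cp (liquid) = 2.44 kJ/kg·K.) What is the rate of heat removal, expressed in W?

Q = ṁ·Cp·ΔT = 1630 × 2.44 × (-21.5 − 37.3) = -233860 kJ/h
Converting: 233860 / 3600 s = 64.961 kW
Cooling duty = 64961 W

Q_c = 65000 W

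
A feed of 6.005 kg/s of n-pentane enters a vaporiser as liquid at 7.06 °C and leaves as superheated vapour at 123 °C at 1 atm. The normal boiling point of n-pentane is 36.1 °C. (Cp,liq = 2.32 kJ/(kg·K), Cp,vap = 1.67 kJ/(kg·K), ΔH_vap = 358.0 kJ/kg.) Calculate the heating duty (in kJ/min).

Q = 206000 kJ/min

liquid 7.06→36.1 °C: 67.373 kJ/kg
vaporisation at 36.1 °C: 358 kJ/kg
vapour 36.1→123 °C: 145.12 kJ/kg
Δh = 67.373 + 358 + 145.12 = 570.5 kJ/kg
Q = ṁ·Δh = 6.005 kg/s × 570.5 kJ/kg = 3425.8 kJ/s
|Q| = 3425.8 kW = 205550 kJ/min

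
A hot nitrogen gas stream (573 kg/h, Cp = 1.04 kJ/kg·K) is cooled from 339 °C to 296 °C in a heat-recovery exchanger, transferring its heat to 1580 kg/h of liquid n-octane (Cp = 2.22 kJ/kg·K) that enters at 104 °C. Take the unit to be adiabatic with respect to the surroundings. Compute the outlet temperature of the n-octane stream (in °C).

T_c,out = 111 °C

Heat released by hot stream: Q = 573 × 1.04 × (339 − 296) = 25625 kJ/h
Energy balance on cold side (adiabatic exchanger): Q = ṁ_c·Cp_c·(T_c,out − T_c,in)
T_c,out = 104 + 25625/(1580 × 2.22) = 111.31 °C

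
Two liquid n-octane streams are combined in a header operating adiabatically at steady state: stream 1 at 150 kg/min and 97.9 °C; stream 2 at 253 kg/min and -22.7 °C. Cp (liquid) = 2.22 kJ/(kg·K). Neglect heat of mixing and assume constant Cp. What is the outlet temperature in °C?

Energy balance with Q = 0: Σ ṁᵢCp,ᵢ(T_out − Tᵢ) = 0
T_out = Σ ṁᵢCp,ᵢTᵢ / Σ ṁᵢCp,ᵢ
      = 19851 / 894.66 = 22.188 °C

T_out = 22.2 °C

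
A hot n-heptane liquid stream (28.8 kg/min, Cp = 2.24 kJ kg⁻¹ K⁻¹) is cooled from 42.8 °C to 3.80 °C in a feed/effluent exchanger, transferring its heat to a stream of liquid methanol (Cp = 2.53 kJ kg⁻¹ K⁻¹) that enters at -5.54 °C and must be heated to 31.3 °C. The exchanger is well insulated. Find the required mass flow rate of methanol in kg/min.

Heat released by hot stream: Q = 28.8 × 2.24 × (42.8 − 3.80) = 2516 kJ/min
Energy balance on cold side (adiabatic exchanger): Q = ṁ_c·Cp_c·(T_c,out − T_c,in)
ṁ_c = 2516 / [2.53 × (31.3 − -5.54)] = 26.994 kg/min

ṁ_c = 27.0 kg/min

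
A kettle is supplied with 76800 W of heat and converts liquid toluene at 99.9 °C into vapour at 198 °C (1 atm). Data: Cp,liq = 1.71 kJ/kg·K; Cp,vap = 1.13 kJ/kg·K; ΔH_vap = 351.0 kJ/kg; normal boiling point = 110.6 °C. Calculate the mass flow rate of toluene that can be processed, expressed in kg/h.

Δh = 1.71×(110.6−99.9) + 351.0 + 1.13×(198−110.6) = 468.06 kJ/kg
Q = 76800 W = 76.8 kJ/s = 276480 kJ/h
ṁ = Q/Δh = 276480 / 468.06 = 590.69 kg/h

ṁ = 591 kg/h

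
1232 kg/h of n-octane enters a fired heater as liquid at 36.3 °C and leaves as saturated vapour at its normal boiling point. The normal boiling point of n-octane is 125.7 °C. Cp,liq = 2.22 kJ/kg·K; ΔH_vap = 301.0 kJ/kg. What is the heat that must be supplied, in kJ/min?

Q = 10300 kJ/min

liquid 36.3→125.7 °C: 198.47 kJ/kg
vaporisation at 125.7 °C: 301 kJ/kg
Δh = 198.47 + 301 = 499.47 kJ/kg
Q = ṁ·Δh = 1232 kg/h × 499.47 kJ/kg = 615340 kJ/h
|Q| = 170.93 kW = 10256 kJ/min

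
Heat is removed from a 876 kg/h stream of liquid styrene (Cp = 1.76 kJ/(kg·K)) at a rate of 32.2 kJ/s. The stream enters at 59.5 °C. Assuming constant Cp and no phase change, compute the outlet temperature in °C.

Q = 32.2 kJ/s = 115920 kJ/h
ΔT = Q/(ṁ·Cp) = 115920/(876×1.76) = 75.187 K
T_out = 59.5 − 75.187 = -15.687 °C

T_out = -15.7 °C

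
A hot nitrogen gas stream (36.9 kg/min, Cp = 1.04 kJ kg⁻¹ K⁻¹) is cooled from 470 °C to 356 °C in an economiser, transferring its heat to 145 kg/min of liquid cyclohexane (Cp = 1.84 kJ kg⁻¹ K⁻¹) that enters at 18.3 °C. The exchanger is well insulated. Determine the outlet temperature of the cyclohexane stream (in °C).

Heat released by hot stream: Q = 36.9 × 1.04 × (470 − 356) = 4374.9 kJ/min
Energy balance on cold side (adiabatic exchanger): Q = ṁ_c·Cp_c·(T_c,out − T_c,in)
T_c,out = 18.3 + 4374.9/(145 × 1.84) = 34.698 °C

T_c,out = 34.7 °C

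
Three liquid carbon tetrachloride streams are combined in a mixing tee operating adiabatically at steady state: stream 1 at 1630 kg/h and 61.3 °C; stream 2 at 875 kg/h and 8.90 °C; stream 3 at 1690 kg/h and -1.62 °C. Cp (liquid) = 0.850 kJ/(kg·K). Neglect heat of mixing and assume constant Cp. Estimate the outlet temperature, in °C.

T_out = 25.0 °C

Adiabatic, steady state ⇒ Σ ṁᵢCp,ᵢ(T_out − Tᵢ) = 0
Σ ṁᵢCp,ᵢTᵢ = 1630×0.850×61.3 + 875×0.850×8.90 + 1690×0.850×-1.62 = 89223
Σ ṁᵢCp,ᵢ = 1630×0.850 + 875×0.850 + 1690×0.850 = 3565.8
T_out = 89223 / 3565.8 = 25.022 °C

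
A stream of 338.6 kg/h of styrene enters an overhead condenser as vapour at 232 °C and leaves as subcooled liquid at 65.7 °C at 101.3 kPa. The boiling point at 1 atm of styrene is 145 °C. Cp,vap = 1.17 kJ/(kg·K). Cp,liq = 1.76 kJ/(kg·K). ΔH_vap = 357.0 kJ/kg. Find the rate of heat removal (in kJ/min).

Q_c = 3380 kJ/min

vapour 232→145 °C: -101.79 kJ/kg
condensation at 145 °C: -357 kJ/kg
liquid 145→65.7 °C: -139.57 kJ/kg
Δh = -101.79 + -357 + -139.57 = -598.36 kJ/kg
Q = ṁ·Δh = 338.6 kg/h × -598.36 kJ/kg = -202600 kJ/h
|Q| = 56.279 kW = 3376.7 kJ/min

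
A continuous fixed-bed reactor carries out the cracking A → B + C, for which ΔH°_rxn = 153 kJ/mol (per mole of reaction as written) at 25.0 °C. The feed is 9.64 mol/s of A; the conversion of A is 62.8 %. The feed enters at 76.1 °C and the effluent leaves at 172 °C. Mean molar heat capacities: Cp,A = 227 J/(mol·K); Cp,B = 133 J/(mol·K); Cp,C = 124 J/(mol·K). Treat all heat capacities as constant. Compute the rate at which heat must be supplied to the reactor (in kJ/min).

Extent of reaction ξ = 0.628 × 9.64 = 6.0539 mol/s
Reaction term: ξ·ΔH°_rxn = 6.0539 × 153 = 926.25 kJ/s
Sensible, feed 76.1→25 °C: -111.82 kJ/s
Outlet flows (mol/s): A 3.5861, B 6.0539, C 6.0539
Sensible, products 25→172 °C: 348.37 kJ/s
Q = ΔH = 1162.8 kJ/s = 1162.8 kW
Heat supplied = 69768 kJ/min

Q_in = 69800 kJ/min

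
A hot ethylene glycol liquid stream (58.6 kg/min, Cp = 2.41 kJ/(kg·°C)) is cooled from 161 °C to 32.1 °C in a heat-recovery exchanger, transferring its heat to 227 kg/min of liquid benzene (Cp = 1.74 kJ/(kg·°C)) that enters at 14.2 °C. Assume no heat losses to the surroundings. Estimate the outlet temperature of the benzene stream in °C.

Heat released by hot stream: Q = 58.6 × 2.41 × (161 − 32.1) = 18204 kJ/min
Energy balance on cold side (adiabatic exchanger): Q = ṁ_c·Cp_c·(T_c,out − T_c,in)
T_c,out = 14.2 + 18204/(227 × 1.74) = 60.288 °C

T_c,out = 60.3 °C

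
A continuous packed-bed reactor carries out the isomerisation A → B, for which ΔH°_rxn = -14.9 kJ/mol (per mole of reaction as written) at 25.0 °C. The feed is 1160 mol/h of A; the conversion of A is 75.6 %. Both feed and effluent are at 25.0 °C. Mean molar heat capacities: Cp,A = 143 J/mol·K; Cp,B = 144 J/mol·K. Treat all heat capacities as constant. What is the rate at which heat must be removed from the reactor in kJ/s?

Extent of reaction ξ = 0.756 × 1160 = 876.96 mol/h
Reaction term: ξ·ΔH°_rxn = 876.96 × -14.9 = -13067 kJ/h
Q = ΔH = -13067 kJ/h = -3.6296 kW
Heat removed = 3.6296 kJ/s

Q_out = 3.63 kJ/s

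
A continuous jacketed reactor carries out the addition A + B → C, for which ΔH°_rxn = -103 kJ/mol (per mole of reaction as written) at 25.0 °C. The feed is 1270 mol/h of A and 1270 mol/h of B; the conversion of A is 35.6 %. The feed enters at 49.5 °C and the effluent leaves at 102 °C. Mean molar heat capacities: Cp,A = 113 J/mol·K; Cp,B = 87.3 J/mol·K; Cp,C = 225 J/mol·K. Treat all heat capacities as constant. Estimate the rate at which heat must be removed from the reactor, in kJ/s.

Q_out = 8.99 kJ/s

Extent of reaction ξ = 0.356 × 1270 = 452.12 mol/h
Reaction term: ξ·ΔH°_rxn = 452.12 × -103 = -46568 kJ/h
Sensible, feed 49.5→25 °C: -6232.3 kJ/h
Outlet flows (mol/h): A 817.88, B 817.88, C 452.12
Sensible, products 25→102 °C: 20447 kJ/h
Q = ΔH = -32353 kJ/h = -8.9871 kW
Heat removed = 8.9871 kJ/s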